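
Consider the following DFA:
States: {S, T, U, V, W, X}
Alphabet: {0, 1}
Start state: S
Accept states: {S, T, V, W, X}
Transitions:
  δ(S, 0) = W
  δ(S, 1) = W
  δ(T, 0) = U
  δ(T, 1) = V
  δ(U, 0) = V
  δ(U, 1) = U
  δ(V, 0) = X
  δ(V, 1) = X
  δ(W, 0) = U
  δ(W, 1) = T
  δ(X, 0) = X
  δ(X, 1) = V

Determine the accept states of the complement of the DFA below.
Complement accept states = All states \ Original accept states
= {S, T, U, V, W, X} \ {S, T, V, W, X}
{U}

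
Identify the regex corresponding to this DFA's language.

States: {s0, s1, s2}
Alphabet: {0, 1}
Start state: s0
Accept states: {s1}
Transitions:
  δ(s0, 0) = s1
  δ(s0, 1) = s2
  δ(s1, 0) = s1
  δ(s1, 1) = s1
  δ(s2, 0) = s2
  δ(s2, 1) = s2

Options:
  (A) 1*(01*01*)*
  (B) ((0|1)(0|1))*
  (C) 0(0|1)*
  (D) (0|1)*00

Check each option against the DFA on short strings; one disagreement eliminates an option:
  (A) 1*(01*01*)*: on ε the DFA stays in s0 and rejects (s0 ∉ Accept), but the regex matches it → eliminate
  (B) ((0|1)(0|1))*: on ε the DFA stays in s0 and rejects (s0 ∉ Accept), but the regex matches it → eliminate
  (C) 0(0|1)*: agrees with the DFA on every string of length ≤ 6
  (D) (0|1)*00: on '0' the DFA goes s0 → s1 and accepts (s1 ∈ Accept), but the regex does not match it → eliminate
Only (C) is consistent with the DFA.
(C) 0(0|1)*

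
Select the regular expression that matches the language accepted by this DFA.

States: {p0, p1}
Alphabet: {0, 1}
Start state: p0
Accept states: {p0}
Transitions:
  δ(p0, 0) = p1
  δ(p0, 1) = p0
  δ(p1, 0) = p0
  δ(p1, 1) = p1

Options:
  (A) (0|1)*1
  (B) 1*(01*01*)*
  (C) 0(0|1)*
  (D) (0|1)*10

Check each option against the DFA on short strings; one disagreement eliminates an option:
  (A) (0|1)*1: on ε the DFA stays in p0 and accepts (p0 ∈ Accept), but the regex does not match it → eliminate
  (B) 1*(01*01*)*: agrees with the DFA on every string of length ≤ 6
  (C) 0(0|1)*: on ε the DFA stays in p0 and accepts (p0 ∈ Accept), but the regex does not match it → eliminate
  (D) (0|1)*10: on ε the DFA stays in p0 and accepts (p0 ∈ Accept), but the regex does not match it → eliminate
Only (B) is consistent with the DFA.
(B) 1*(01*01*)*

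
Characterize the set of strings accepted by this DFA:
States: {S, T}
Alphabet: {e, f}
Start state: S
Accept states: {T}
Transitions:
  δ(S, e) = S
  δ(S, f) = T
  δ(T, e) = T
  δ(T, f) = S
Testing a few strings:
  'fff' → accept
  'ef' → accept
  'ffe' → reject
  'e' → reject
State roles: S=even number of f's so far; T=odd number of f's so far
All strings over {e,f} with an odd number of f's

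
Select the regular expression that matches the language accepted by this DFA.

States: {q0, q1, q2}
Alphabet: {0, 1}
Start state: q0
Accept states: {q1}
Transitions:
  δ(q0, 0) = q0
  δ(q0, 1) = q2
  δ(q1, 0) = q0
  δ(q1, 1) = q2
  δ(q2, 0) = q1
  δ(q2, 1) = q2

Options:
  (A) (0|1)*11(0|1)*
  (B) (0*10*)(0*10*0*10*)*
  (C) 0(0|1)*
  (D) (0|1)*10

Check each option against the DFA on short strings; one disagreement eliminates an option:
  (A) (0|1)*11(0|1)*: on '10' the DFA goes q0 → q2 → q1 and accepts (q1 ∈ Accept), but the regex does not match it → eliminate
  (B) (0*10*)(0*10*0*10*)*: on '1' the DFA goes q0 → q2 and rejects (q2 ∉ Accept), but the regex matches it → eliminate
  (C) 0(0|1)*: on '0' the DFA goes q0 → q0 and rejects (q0 ∉ Accept), but the regex matches it → eliminate
  (D) (0|1)*10: agrees with the DFA on every string of length ≤ 6
Only (D) is consistent with the DFA.
(D) (0|1)*10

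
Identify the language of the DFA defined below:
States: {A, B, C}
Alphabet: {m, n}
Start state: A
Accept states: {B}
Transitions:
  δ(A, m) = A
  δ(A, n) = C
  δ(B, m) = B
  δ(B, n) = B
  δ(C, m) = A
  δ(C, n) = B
Testing a few strings:
  'mnn' → accept
  'n' → reject
  'nmn' → reject
  'nnn' → accept
State roles: A=no progress toward nn; B=substring nn seen; C=one trailing n
All strings over {m,n} containing the substring nn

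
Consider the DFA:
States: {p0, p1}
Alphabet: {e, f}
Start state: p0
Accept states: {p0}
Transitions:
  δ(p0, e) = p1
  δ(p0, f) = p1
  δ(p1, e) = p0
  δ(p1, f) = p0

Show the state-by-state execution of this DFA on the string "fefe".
read 'f': p0 → p1
  read 'e': p1 → p0
  read 'f': p0 → p1
  read 'e': p1 → p0
p0 -> p1 -> p0 -> p1 -> p0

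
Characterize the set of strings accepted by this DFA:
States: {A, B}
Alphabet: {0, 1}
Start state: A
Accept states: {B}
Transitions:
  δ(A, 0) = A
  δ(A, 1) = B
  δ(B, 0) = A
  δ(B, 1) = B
Testing a few strings:
  '101' → accept
  '10' → reject
  '010' → reject
  '011' → accept
State roles: A=last symbol not 1; B=last symbol is 1
All binary strings ending with 1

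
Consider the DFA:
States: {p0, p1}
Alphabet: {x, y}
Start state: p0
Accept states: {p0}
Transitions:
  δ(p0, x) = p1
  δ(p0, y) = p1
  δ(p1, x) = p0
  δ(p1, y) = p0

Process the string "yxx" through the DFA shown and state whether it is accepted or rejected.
Processing string "yxx":
  p0 --y--> p1
  p1 --x--> p0
  p0 --x--> p1
Final state: p1
Accept states: {p0}
No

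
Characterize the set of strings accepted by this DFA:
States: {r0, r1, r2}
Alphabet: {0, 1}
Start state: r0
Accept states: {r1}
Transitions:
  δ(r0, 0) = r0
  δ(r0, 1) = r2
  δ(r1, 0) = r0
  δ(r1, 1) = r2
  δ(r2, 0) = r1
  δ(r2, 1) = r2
Testing a few strings:
  '0' → reject
  '1' → reject
  '10' → accept
  '001' → reject
State roles: r0=no suffix match; r1=suffix is 10; r2=one trailing 1
All binary strings ending with 10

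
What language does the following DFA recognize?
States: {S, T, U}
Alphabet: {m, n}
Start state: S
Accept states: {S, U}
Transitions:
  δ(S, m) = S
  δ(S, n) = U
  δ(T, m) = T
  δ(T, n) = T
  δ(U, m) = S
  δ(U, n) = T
Testing a few strings:
  'm' → accept
  'mn' → accept
  'nnnm' → reject
  'mm' → accept
State roles: S=last symbol not n (ok); T=saw nn (dead); U=last symbol n (ok)
All strings over {m,n} with no two consecutive n's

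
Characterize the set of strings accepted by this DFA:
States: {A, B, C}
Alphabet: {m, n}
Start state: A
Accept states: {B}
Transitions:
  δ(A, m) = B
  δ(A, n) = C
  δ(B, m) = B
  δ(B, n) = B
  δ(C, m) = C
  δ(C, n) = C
Testing a few strings:
  'mn' → accept
  'nnn' → reject
  'n' → reject
  'm' → accept
State roles: A=no input read; B=started with m; C=started with n (dead)
All strings over {m,n} starting with m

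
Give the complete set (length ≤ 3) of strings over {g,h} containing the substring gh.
gh, ggh, ghg, ghh, hgh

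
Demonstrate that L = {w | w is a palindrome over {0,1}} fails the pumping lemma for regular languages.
Assume L is regular with pumping length p. Idea: pumping the leading 0-block breaks the symmetry.
Choose s = 0^p 1 0^p (a palindrome of length 2p+1 ≥ p). By the pumping lemma, s = xyz with |xy| ≤ p, |y| > 0, so y = 0^k with k > 0 (xy lies entirely in the first 0^p). Then xy²z = 0^(p+k) 1 0^p, which is not a palindrome since p+k ≠ p.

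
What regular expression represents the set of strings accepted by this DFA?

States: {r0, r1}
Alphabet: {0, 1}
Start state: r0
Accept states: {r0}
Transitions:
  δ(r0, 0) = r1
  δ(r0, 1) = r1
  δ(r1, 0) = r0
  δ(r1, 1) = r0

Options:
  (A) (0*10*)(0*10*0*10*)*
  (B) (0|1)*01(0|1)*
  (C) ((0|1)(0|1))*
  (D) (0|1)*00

Check each option against the DFA on short strings; one disagreement eliminates an option:
  (A) (0*10*)(0*10*0*10*)*: on ε the DFA stays in r0 and accepts (r0 ∈ Accept), but the regex does not match it → eliminate
  (B) (0|1)*01(0|1)*: on ε the DFA stays in r0 and accepts (r0 ∈ Accept), but the regex does not match it → eliminate
  (C) ((0|1)(0|1))*: agrees with the DFA on every string of length ≤ 6
  (D) (0|1)*00: on ε the DFA stays in r0 and accepts (r0 ∈ Accept), but the regex does not match it → eliminate
Only (C) is consistent with the DFA.
(C) ((0|1)(0|1))*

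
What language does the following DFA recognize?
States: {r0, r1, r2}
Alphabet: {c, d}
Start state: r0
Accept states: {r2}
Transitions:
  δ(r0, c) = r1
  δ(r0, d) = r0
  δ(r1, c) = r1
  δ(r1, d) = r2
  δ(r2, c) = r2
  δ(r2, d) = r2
Testing a few strings:
  'cdcd' → accept
  'd' → reject
  'dddd' → reject
  'ccc' → reject
State roles: r0=no c seen yet; r1=seen a c, waiting for d; r2=substring cd seen
All strings over {c,d} containing the substring cd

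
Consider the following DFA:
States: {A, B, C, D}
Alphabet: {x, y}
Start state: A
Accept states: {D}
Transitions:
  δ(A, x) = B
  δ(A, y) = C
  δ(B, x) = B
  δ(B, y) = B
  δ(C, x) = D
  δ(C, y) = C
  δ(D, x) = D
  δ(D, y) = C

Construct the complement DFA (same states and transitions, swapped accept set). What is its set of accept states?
Complement accept states = All states \ Original accept states
= {A, B, C, D} \ {D}
{A, B, C}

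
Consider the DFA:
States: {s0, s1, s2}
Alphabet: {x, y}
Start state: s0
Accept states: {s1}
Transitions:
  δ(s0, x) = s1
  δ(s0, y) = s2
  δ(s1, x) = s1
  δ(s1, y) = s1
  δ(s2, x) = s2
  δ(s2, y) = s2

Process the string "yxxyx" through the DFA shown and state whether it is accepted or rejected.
Processing string "yxxyx":
  s0 --y--> s2
  s2 --x--> s2
  s2 --x--> s2
  s2 --y--> s2
  s2 --x--> s2
Final state: s2
Accept states: {s1}
No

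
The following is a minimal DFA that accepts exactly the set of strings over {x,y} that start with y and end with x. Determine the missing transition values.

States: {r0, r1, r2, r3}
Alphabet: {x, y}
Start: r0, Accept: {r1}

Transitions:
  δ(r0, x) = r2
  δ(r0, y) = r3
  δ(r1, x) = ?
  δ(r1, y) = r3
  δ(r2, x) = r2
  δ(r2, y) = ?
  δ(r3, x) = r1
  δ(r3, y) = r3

From the language and accept set, identify what each state tracks — r0: no input read; r1: started with y, last symbol x; r2: started with x (dead); r3: started with y, last symbol y.
Each missing δ(q, a) is the state matching the new tracked value after reading a.
δ(r1, x) = r1; δ(r2, y) = r2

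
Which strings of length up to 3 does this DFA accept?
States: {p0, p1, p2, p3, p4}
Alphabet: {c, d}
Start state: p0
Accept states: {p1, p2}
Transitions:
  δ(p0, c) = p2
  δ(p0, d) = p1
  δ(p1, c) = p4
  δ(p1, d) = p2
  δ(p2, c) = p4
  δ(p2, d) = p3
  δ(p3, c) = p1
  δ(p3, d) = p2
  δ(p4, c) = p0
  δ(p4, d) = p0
c, d, dd, cdc, cdd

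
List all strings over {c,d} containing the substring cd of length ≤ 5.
cd, ccd, cdc, cdd, dcd, cccd, ccdc, ccdd, cdcc, cdcd, cddc, cddd, dccd, dcdc, dcdd, ddcd, ccccd, cccdc, cccdd, ccdcc, ccdcd, ccddc, ccddd, cdccc, cdccd, cdcdc, cdcdd, cddcc, cddcd, cdddc, cdddd, dcccd, dccdc, dccdd, dcdcc, dcdcd, dcddc, dcddd, ddccd, ddcdc, ddcdd, dddcd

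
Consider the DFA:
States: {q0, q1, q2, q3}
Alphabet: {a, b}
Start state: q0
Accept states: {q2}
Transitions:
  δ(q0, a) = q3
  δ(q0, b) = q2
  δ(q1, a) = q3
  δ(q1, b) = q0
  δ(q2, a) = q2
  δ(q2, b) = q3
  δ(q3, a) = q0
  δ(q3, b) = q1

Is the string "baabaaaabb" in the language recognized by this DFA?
Processing string "baabaaaabb":
  q0 --b--> q2
  q2 --a--> q2
  q2 --a--> q2
  q2 --b--> q3
  q3 --a--> q0
  q0 --a--> q3
  q3 --a--> q0
  q0 --a--> q3
  q3 --b--> q1
  q1 --b--> q0
Final state: q0
Accept states: {q2}
No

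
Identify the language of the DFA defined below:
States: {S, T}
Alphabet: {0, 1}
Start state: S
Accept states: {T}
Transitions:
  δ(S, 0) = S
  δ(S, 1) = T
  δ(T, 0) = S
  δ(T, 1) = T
Testing a few strings:
  '1' → accept
  '011' → accept
  '000' → reject
  '111' → accept
State roles: S=last symbol not 1; T=last symbol is 1
All binary strings ending with 1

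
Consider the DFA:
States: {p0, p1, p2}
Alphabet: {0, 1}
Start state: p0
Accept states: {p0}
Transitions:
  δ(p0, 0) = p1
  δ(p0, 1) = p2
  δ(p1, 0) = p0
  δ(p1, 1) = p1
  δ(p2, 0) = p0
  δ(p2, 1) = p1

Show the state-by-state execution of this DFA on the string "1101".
read '1': p0 → p2
  read '1': p2 → p1
  read '0': p1 → p0
  read '1': p0 → p2
p0 -> p2 -> p1 -> p0 -> p2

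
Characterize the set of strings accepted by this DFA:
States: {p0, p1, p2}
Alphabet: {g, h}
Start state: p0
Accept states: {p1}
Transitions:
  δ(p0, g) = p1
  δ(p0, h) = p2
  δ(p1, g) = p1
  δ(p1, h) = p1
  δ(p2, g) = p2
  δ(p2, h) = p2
Testing a few strings:
  'ggh' → accept
  'g' → accept
  'hg' → reject
  'gg' → accept
State roles: p0=no input read; p1=started with g; p2=started with h (dead)
All strings over {g,h} starting with g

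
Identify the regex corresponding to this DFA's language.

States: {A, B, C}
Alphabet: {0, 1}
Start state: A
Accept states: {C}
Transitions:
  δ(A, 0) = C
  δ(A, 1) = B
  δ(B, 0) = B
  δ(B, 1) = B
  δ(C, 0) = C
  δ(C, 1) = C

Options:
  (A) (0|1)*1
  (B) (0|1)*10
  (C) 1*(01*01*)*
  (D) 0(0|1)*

Check each option against the DFA on short strings; one disagreement eliminates an option:
  (A) (0|1)*1: on '0' the DFA goes A → C and accepts (C ∈ Accept), but the regex does not match it → eliminate
  (B) (0|1)*10: on '0' the DFA goes A → C and accepts (C ∈ Accept), but the regex does not match it → eliminate
  (C) 1*(01*01*)*: on ε the DFA stays in A and rejects (A ∉ Accept), but the regex matches it → eliminate
  (D) 0(0|1)*: agrees with the DFA on every string of length ≤ 6
Only (D) is consistent with the DFA.
(D) 0(0|1)*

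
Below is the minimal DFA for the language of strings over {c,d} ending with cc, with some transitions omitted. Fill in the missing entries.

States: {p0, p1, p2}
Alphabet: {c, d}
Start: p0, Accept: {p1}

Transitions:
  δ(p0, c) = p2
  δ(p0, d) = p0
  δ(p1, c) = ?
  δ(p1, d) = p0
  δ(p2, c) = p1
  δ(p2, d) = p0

From the language and accept set, identify what each state tracks — p0: last symbol not c; p1: two trailing c's; p2: one trailing c.
Each missing δ(q, a) is the state matching the new tracked value after reading a.
δ(p1, c) = p1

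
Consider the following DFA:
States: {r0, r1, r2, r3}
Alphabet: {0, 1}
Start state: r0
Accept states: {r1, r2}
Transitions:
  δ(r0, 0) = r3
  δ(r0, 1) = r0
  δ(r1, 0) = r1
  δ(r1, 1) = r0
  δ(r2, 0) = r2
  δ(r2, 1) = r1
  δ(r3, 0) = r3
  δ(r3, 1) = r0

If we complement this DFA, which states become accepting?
Complement accept states = All states \ Original accept states
= {r0, r1, r2, r3} \ {r1, r2}
{r0, r3}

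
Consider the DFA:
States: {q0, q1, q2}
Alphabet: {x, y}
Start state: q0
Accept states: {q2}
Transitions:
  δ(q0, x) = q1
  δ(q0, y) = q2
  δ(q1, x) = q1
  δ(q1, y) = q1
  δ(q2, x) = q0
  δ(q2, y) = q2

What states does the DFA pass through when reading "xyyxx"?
read 'x': q0 → q1
  read 'y': q1 → q1
  read 'y': q1 → q1
  read 'x': q1 → q1
  read 'x': q1 → q1
q0 -> q1 -> q1 -> q1 -> q1 -> q1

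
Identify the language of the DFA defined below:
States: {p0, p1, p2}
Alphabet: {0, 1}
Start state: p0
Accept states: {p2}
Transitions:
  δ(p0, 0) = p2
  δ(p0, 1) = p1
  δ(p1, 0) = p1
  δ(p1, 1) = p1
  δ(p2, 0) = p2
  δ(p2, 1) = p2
Testing a few strings:
  '0' → accept
  '10' → reject
  '001' → accept
  '11' → reject
State roles: p0=no input read; p1=started with 1 (dead); p2=started with 0
All binary strings starting with 0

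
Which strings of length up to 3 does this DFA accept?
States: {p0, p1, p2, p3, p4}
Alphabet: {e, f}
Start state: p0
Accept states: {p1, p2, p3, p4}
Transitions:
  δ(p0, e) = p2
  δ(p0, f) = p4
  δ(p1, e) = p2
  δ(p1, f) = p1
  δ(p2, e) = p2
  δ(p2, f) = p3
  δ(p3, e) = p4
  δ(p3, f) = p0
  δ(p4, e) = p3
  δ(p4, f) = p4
e, f, ee, ef, fe, ff, eee, eef, efe, fee, ffe, fff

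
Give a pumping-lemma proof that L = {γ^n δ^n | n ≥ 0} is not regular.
Assume L is regular with pumping length p. Idea: pumping the γ-block changes the count balance.
Choose s = γ^p δ^p (length 2p ≥ p). By the pumping lemma, s = xyz with |xy| ≤ p, |y| > 0. So y = γ^k for some k > 0 (since xy is entirely within the γ's). Pumping gives xy²z = γ^(p+k) δ^p, which is not in L since p+k ≠ p.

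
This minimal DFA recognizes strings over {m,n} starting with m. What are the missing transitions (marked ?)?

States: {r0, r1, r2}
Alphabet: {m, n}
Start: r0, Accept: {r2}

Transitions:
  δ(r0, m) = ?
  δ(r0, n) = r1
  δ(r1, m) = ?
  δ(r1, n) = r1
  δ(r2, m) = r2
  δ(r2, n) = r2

From the language and accept set, identify what each state tracks — r0: no input read; r1: started with n (dead); r2: started with m.
Each missing δ(q, a) is the state matching the new tracked value after reading a.
δ(r0, m) = r2; δ(r1, m) = r1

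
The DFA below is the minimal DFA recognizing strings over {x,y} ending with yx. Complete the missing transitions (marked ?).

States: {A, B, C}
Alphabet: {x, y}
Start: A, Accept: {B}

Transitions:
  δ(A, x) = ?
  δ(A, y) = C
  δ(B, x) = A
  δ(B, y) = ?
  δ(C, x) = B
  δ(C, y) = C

From the language and accept set, identify what each state tracks — A: no suffix match; B: suffix is yx; C: one trailing y.
Each missing δ(q, a) is the state matching the new tracked value after reading a.
δ(A, x) = A; δ(B, y) = C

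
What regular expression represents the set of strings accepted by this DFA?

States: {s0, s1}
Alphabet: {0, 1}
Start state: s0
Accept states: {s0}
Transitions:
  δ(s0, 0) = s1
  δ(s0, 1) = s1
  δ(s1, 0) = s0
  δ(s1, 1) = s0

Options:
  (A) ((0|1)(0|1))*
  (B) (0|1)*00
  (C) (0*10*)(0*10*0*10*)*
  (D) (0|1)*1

Check each option against the DFA on short strings; one disagreement eliminates an option:
  (A) ((0|1)(0|1))*: agrees with the DFA on every string of length ≤ 6
  (B) (0|1)*00: on ε the DFA stays in s0 and accepts (s0 ∈ Accept), but the regex does not match it → eliminate
  (C) (0*10*)(0*10*0*10*)*: on ε the DFA stays in s0 and accepts (s0 ∈ Accept), but the regex does not match it → eliminate
  (D) (0|1)*1: on ε the DFA stays in s0 and accepts (s0 ∈ Accept), but the regex does not match it → eliminate
Only (A) is consistent with the DFA.
(A) ((0|1)(0|1))*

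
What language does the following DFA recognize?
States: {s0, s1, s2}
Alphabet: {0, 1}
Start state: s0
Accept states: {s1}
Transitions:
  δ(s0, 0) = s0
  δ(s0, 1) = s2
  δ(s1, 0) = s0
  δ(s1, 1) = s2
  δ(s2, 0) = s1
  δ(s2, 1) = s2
Testing a few strings:
  '000' → reject
  '0011' → reject
  '110' → accept
  '101' → reject
State roles: s0=no suffix match; s1=suffix is 10; s2=one trailing 1
All binary strings ending with 10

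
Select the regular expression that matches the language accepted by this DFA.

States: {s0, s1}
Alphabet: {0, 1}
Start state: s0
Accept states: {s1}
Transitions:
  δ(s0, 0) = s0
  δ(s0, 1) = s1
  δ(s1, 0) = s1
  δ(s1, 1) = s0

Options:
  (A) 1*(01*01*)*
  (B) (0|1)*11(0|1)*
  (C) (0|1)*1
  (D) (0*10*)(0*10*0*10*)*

Check each option against the DFA on short strings; one disagreement eliminates an option:
  (A) 1*(01*01*)*: on ε the DFA stays in s0 and rejects (s0 ∉ Accept), but the regex matches it → eliminate
  (B) (0|1)*11(0|1)*: on '1' the DFA goes s0 → s1 and accepts (s1 ∈ Accept), but the regex does not match it → eliminate
  (C) (0|1)*1: on '10' the DFA goes s0 → s1 → s1 and accepts (s1 ∈ Accept), but the regex does not match it → eliminate
  (D) (0*10*)(0*10*0*10*)*: agrees with the DFA on every string of length ≤ 6
Only (D) is consistent with the DFA.
(D) (0*10*)(0*10*0*10*)*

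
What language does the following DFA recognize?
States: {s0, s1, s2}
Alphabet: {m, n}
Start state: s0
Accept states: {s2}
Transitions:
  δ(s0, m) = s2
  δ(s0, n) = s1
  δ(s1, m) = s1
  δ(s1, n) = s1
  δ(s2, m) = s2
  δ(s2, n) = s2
Testing a few strings:
  'n' → reject
  'nnn' → reject
  'm' → accept
  'mm' → accept
State roles: s0=no input read; s1=started with n (dead); s2=started with m
All strings over {m,n} starting with m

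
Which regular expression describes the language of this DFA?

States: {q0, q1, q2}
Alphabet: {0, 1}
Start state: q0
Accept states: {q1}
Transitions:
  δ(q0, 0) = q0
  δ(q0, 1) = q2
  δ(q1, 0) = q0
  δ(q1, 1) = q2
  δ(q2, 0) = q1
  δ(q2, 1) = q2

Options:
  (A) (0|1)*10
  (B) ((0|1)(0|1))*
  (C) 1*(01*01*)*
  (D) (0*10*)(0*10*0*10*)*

Check each option against the DFA on short strings; one disagreement eliminates an option:
  (A) (0|1)*10: agrees with the DFA on every string of length ≤ 6
  (B) ((0|1)(0|1))*: on ε the DFA stays in q0 and rejects (q0 ∉ Accept), but the regex matches it → eliminate
  (C) 1*(01*01*)*: on ε the DFA stays in q0 and rejects (q0 ∉ Accept), but the regex matches it → eliminate
  (D) (0*10*)(0*10*0*10*)*: on '1' the DFA goes q0 → q2 and rejects (q2 ∉ Accept), but the regex matches it → eliminate
Only (A) is consistent with the DFA.
(A) (0|1)*10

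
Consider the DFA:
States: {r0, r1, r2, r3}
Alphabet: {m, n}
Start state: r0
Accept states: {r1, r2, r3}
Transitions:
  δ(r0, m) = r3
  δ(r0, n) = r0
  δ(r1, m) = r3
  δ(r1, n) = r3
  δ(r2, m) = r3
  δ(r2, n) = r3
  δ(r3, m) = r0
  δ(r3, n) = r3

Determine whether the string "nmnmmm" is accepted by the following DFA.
Processing string "nmnmmm":
  r0 --n--> r0
  r0 --m--> r3
  r3 --n--> r3
  r3 --m--> r0
  r0 --m--> r3
  r3 --m--> r0
Final state: r0
Accept states: {r1, r2, r3}
No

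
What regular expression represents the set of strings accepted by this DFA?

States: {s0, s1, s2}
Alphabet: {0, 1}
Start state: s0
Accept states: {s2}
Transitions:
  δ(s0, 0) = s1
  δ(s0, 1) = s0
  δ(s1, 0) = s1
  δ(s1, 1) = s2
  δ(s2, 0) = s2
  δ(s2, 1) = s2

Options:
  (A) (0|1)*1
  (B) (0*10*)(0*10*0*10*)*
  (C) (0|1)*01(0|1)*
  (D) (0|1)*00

Check each option against the DFA on short strings; one disagreement eliminates an option:
  (A) (0|1)*1: on '1' the DFA goes s0 → s0 and rejects (s0 ∉ Accept), but the regex matches it → eliminate
  (B) (0*10*)(0*10*0*10*)*: on '1' the DFA goes s0 → s0 and rejects (s0 ∉ Accept), but the regex matches it → eliminate
  (C) (0|1)*01(0|1)*: agrees with the DFA on every string of length ≤ 6
  (D) (0|1)*00: on '00' the DFA goes s0 → s1 → s1 and rejects (s1 ∉ Accept), but the regex matches it → eliminate
Only (C) is consistent with the DFA.
(C) (0|1)*01(0|1)*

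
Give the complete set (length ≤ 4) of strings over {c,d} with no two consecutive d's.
ε, c, d, cc, cd, dc, ccc, ccd, cdc, dcc, dcd, cccc, cccd, ccdc, cdcc, cdcd, dccc, dccd, dcdc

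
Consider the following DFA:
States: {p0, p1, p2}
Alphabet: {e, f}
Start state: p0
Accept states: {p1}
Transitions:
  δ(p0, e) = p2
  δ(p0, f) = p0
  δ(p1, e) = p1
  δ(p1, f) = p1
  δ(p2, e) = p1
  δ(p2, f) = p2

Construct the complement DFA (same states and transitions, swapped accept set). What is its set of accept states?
Complement accept states = All states \ Original accept states
= {p0, p1, p2} \ {p1}
{p0, p2}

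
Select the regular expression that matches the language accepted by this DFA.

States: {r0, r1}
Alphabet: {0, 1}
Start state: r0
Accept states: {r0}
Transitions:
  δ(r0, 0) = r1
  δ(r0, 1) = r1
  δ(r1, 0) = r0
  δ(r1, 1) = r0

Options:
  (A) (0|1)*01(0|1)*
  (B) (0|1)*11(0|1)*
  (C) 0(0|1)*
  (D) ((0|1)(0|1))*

Check each option against the DFA on short strings; one disagreement eliminates an option:
  (A) (0|1)*01(0|1)*: on ε the DFA stays in r0 and accepts (r0 ∈ Accept), but the regex does not match it → eliminate
  (B) (0|1)*11(0|1)*: on ε the DFA stays in r0 and accepts (r0 ∈ Accept), but the regex does not match it → eliminate
  (C) 0(0|1)*: on ε the DFA stays in r0 and accepts (r0 ∈ Accept), but the regex does not match it → eliminate
  (D) ((0|1)(0|1))*: agrees with the DFA on every string of length ≤ 6
Only (D) is consistent with the DFA.
(D) ((0|1)(0|1))*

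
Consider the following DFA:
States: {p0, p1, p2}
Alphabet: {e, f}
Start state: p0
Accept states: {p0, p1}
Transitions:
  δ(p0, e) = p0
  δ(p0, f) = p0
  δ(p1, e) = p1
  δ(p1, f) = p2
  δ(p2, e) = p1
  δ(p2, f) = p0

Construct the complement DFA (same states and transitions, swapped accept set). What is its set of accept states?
Complement accept states = All states \ Original accept states
= {p0, p1, p2} \ {p0, p1}
{p2}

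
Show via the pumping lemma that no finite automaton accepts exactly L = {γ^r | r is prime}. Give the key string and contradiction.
Assume L is regular with pumping length p. Idea: pumping by a suitable count produces a composite length.
Let q be a prime with q ≥ p and choose s = γ^q ∈ L. By the pumping lemma, s = xyz with |xy| ≤ p, |y| = k ≥ 1. Take i = q+1: |xy^(q+1)z| = q + q·k = q(1+k). Since q ≥ 2 and 1+k ≥ 2, q(1+k) is composite, so xy^(q+1)z ∉ L.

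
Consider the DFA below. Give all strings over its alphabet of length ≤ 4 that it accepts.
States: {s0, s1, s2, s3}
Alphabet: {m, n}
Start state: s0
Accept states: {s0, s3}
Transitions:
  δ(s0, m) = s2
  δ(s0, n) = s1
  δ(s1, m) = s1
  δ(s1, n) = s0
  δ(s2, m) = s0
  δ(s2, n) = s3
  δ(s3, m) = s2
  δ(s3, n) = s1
ε, mm, mn, nn, nmn, mmmm, mmmn, mmnn, mnmm, mnmn, mnnn, nmmn, nnmm, nnmn, nnnn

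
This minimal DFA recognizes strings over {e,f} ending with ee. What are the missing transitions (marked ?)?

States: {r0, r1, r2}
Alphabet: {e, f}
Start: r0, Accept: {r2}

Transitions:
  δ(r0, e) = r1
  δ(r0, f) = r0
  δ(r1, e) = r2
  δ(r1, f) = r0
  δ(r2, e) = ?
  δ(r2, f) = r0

From the language and accept set, identify what each state tracks — r0: last symbol not e; r1: one trailing e; r2: two trailing e's.
Each missing δ(q, a) is the state matching the new tracked value after reading a.
δ(r2, e) = r2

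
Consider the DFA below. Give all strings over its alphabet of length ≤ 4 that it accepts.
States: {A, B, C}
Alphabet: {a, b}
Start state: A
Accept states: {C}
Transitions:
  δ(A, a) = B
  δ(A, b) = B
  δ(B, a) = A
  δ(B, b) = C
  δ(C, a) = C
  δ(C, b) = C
ab, bb, aba, abb, bba, bbb, aaab, aabb, abaa, abab, abba, abbb, baab, babb, bbaa, bbab, bbba, bbbb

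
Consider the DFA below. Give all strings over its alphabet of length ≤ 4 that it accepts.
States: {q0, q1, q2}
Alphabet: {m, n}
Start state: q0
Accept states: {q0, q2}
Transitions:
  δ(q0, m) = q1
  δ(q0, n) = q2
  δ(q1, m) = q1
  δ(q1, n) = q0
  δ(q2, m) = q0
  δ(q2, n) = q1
ε, n, mn, nm, mmn, mnn, nmn, nnn, mmmn, mmnn, mnmn, mnnm, nmmn, nmnm, nnmn, nnnn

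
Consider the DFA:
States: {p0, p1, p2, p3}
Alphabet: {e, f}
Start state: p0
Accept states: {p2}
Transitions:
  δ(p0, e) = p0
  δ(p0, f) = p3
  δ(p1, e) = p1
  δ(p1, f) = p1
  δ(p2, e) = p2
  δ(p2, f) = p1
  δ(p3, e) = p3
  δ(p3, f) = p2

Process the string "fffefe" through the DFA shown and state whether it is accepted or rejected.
Processing string "fffefe":
  p0 --f--> p3
  p3 --f--> p2
  p2 --f--> p1
  p1 --e--> p1
  p1 --f--> p1
  p1 --e--> p1
Final state: p1
Accept states: {p2}
No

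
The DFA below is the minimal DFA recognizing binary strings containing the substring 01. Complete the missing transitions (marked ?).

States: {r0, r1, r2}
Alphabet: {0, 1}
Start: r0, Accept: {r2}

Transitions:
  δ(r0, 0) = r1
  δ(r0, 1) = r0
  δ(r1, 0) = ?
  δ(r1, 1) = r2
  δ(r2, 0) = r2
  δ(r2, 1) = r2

From the language and accept set, identify what each state tracks — r0: no 0 seen yet; r1: seen a 0, waiting for 1; r2: substring 01 seen.
Each missing δ(q, a) is the state matching the new tracked value after reading a.
δ(r1, 0) = r1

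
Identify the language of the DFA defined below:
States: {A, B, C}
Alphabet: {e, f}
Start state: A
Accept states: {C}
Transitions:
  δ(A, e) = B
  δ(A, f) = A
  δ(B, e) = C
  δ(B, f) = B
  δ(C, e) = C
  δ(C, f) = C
Testing a few strings:
  'ffef' → reject
  'eeee' → accept
  'ffe' → reject
  'efe' → accept
State roles: A=zero e's seen; B=one e seen; C=≥ two e's seen
All strings over {e,f} containing at least two e's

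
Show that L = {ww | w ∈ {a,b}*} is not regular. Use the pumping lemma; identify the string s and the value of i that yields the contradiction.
Assume L is regular with pumping length p. Idea: pumping the leading a-block breaks the equality of the two halves.
Choose s = a^p b a^p b ∈ L (with w = a^p b). |s| = 2p+2 ≥ p. By the pumping lemma, s = xyz with |xy| ≤ p, |y| > 0, so y = a^k with k ≥ 1, in the first a-block. Then xy²z = a^(p+k) b a^p b, of length 2p+2+k. If k is odd this length is odd, so it cannot be of the form ww. If k is even, each half has length p+1+k/2 ≤ p+k, so the first half lies entirely inside the leading a-block and contains no b, while the second half ends in b; the halves differ. Either way xy²z ∉ L.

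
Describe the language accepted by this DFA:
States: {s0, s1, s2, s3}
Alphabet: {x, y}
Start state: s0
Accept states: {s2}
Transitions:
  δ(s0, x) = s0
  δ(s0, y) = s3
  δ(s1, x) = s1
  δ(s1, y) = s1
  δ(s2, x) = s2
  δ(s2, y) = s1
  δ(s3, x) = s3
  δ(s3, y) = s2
Testing a few strings:
  'y' → reject
  'yy' → accept
  'yyx' → accept
  'xx' → reject
State roles: s0=zero y's; s1=≥ three y's (dead); s2=two y's; s3=one y
All strings over {x,y} containing exactly two y's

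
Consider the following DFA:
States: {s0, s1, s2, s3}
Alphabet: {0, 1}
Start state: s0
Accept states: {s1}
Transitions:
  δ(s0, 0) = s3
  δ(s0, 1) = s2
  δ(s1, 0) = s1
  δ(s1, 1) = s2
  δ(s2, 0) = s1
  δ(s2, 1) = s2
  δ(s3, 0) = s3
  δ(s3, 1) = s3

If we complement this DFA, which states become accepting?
Complement accept states = All states \ Original accept states
= {s0, s1, s2, s3} \ {s1}
{s0, s2, s3}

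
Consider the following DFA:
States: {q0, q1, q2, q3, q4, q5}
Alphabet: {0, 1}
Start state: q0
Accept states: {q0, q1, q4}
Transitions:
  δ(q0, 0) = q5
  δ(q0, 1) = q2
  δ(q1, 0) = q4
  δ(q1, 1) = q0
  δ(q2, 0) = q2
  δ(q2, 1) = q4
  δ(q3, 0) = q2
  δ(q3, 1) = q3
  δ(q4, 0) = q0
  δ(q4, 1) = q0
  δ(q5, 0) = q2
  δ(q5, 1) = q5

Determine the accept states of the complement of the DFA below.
Complement accept states = All states \ Original accept states
= {q0, q1, q2, q3, q4, q5} \ {q0, q1, q4}
{q2, q3, q5}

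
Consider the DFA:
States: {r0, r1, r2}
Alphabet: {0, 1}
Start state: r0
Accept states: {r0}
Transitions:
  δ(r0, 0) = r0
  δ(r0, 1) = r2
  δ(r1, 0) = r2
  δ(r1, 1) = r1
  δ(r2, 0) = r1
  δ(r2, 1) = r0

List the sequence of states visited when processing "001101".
read '0': r0 → r0
  read '0': r0 → r0
  read '1': r0 → r2
  read '1': r2 → r0
  read '0': r0 → r0
  read '1': r0 → r2
r0 -> r0 -> r0 -> r2 -> r0 -> r0 -> r2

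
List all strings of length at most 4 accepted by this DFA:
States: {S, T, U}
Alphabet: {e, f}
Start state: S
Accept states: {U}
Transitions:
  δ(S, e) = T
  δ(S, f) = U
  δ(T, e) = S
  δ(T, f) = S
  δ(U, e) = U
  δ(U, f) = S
f, fe, eef, eff, fee, fff, eefe, effe, feee, feff, fffe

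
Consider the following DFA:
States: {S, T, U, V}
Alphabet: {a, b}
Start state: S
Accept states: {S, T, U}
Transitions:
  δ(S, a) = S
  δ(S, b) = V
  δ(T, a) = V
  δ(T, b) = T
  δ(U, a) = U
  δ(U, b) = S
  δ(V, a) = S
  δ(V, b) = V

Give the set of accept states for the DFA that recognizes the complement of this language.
Complement accept states = All states \ Original accept states
= {S, T, U, V} \ {S, T, U}
{V}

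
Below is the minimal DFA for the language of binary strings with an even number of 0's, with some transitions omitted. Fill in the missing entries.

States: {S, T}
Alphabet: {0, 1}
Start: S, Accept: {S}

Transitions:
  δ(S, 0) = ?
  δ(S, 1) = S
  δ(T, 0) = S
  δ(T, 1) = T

From the language and accept set, identify what each state tracks — S: even number of 0's so far; T: odd number of 0's so far.
Each missing δ(q, a) is the state matching the new tracked value after reading a.
δ(S, 0) = T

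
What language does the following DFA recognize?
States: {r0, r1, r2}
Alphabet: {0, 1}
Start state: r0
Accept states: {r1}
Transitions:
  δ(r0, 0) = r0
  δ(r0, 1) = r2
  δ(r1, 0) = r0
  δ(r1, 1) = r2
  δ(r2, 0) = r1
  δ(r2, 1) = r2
Testing a few strings:
  '111' → reject
  '11' → reject
  '00' → reject
  '0110' → accept
State roles: r0=no suffix match; r1=suffix is 10; r2=one trailing 1
All binary strings ending with 10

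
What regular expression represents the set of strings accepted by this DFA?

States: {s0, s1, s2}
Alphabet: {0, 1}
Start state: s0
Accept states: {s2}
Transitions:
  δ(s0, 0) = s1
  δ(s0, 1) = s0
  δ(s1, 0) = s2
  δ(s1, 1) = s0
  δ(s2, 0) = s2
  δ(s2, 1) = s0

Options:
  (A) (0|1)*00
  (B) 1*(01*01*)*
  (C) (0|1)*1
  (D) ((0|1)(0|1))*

Check each option against the DFA on short strings; one disagreement eliminates an option:
  (A) (0|1)*00: agrees with the DFA on every string of length ≤ 6
  (B) 1*(01*01*)*: on ε the DFA stays in s0 and rejects (s0 ∉ Accept), but the regex matches it → eliminate
  (C) (0|1)*1: on '1' the DFA goes s0 → s0 and rejects (s0 ∉ Accept), but the regex matches it → eliminate
  (D) ((0|1)(0|1))*: on ε the DFA stays in s0 and rejects (s0 ∉ Accept), but the regex matches it → eliminate
Only (A) is consistent with the DFA.
(A) (0|1)*00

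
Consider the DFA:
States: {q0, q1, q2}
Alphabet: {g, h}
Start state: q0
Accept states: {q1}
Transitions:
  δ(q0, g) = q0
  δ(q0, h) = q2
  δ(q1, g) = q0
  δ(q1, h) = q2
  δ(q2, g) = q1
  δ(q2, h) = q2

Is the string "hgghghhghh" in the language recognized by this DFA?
Processing string "hgghghhghh":
  q0 --h--> q2
  q2 --g--> q1
  q1 --g--> q0
  q0 --h--> q2
  q2 --g--> q1
  q1 --h--> q2
  q2 --h--> q2
  q2 --g--> q1
  q1 --h--> q2
  q2 --h--> q2
Final state: q2
Accept states: {q1}
No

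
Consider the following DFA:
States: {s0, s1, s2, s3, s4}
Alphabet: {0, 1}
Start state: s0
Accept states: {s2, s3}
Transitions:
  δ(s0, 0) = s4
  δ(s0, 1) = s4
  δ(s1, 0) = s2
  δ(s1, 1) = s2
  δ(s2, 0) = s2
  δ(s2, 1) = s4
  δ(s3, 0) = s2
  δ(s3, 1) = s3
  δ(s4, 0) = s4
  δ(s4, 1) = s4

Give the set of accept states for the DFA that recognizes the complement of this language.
Complement accept states = All states \ Original accept states
= {s0, s1, s2, s3, s4} \ {s2, s3}
{s0, s1, s4}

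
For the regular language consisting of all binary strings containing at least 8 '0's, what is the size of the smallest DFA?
By Myhill–Nerode, count the distinguishable equivalence classes: 9 classes — having seen 0, 1, …, 7, or ≥8 copies of '0'; any two classes i < j (j ≤ 8) are distinguished by the string 0^(8−j), which takes class j to 8 copies (accepted) but leaves class i below 8 (rejected).
9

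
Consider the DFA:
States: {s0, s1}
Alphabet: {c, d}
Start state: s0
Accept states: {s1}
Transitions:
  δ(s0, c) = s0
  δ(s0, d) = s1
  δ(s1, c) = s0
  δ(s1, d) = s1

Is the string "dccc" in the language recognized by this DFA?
Processing string "dccc":
  s0 --d--> s1
  s1 --c--> s0
  s0 --c--> s0
  s0 --c--> s0
Final state: s0
Accept states: {s1}
No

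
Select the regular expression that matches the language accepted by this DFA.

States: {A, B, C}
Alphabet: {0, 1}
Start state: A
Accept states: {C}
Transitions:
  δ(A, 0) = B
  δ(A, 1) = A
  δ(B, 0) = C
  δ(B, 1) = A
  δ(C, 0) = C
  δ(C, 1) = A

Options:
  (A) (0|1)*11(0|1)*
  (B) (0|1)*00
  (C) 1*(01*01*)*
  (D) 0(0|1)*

Check each option against the DFA on short strings; one disagreement eliminates an option:
  (A) (0|1)*11(0|1)*: on '00' the DFA goes A → B → C and accepts (C ∈ Accept), but the regex does not match it → eliminate
  (B) (0|1)*00: agrees with the DFA on every string of length ≤ 6
  (C) 1*(01*01*)*: on ε the DFA stays in A and rejects (A ∉ Accept), but the regex matches it → eliminate
  (D) 0(0|1)*: on '0' the DFA goes A → B and rejects (B ∉ Accept), but the regex matches it → eliminate
Only (B) is consistent with the DFA.
(B) (0|1)*00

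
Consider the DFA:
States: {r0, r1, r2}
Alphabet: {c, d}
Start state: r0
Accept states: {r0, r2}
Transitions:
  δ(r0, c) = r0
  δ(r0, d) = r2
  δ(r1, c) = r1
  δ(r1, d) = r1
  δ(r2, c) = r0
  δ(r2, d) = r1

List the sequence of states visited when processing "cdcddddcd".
read 'c': r0 → r0
  read 'd': r0 → r2
  read 'c': r2 → r0
  read 'd': r0 → r2
  read 'd': r2 → r1
  read 'd': r1 → r1
  read 'd': r1 → r1
  read 'c': r1 → r1
  read 'd': r1 → r1
r0 -> r0 -> r2 -> r0 -> r2 -> r1 -> r1 -> r1 -> r1 -> r1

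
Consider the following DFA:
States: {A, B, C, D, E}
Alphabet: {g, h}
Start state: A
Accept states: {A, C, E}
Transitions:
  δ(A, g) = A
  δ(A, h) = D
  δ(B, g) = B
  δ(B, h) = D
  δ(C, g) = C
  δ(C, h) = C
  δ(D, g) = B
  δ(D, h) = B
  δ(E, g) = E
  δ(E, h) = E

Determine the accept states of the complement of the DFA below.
Complement accept states = All states \ Original accept states
= {A, B, C, D, E} \ {A, C, E}
{B, D}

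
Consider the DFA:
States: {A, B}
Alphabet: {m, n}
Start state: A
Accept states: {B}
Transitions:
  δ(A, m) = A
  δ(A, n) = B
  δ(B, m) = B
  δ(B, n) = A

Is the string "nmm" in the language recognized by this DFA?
Processing string "nmm":
  A --n--> B
  B --m--> B
  B --m--> B
Final state: B
Accept states: {B}
Yes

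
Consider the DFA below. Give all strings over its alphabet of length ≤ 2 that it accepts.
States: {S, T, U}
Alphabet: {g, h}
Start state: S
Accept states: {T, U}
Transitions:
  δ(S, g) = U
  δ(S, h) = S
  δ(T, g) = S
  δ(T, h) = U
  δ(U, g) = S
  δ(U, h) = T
g, gh, hg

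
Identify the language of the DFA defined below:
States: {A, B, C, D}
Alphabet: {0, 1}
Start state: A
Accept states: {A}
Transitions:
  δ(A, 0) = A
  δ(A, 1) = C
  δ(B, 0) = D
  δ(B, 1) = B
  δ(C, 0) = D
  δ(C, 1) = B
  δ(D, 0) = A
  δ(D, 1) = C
Testing a few strings:
  '00' → accept
  '10' → reject
  '110' → reject
  '011' → reject
State roles: A=value ≡ 0 (mod 4); B=value ≡ 3 (mod 4); C=value ≡ 1 (mod 4); D=value ≡ 2 (mod 4)
All binary strings representing a multiple of 4 (read in base 2; leading zeros allowed and ε counts as 0)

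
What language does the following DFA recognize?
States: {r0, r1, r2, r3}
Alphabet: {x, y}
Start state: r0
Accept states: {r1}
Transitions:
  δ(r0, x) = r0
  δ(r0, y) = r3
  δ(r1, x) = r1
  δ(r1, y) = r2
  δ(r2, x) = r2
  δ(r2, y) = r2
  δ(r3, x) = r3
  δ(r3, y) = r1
Testing a few strings:
  'xx' → reject
  'xyx' → reject
  'yy' → accept
  'x' → reject
State roles: r0=zero y's; r1=two y's; r2=≥ three y's (dead); r3=one y
All strings over {x,y} containing exactly two y's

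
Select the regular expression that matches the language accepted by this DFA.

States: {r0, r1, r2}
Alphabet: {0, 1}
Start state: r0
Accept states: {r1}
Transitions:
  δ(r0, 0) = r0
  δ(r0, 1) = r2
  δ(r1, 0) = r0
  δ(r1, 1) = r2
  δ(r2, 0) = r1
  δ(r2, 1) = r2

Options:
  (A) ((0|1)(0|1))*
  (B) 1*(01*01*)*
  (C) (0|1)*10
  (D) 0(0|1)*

Check each option against the DFA on short strings; one disagreement eliminates an option:
  (A) ((0|1)(0|1))*: on ε the DFA stays in r0 and rejects (r0 ∉ Accept), but the regex matches it → eliminate
  (B) 1*(01*01*)*: on ε the DFA stays in r0 and rejects (r0 ∉ Accept), but the regex matches it → eliminate
  (C) (0|1)*10: agrees with the DFA on every string of length ≤ 6
  (D) 0(0|1)*: on '0' the DFA goes r0 → r0 and rejects (r0 ∉ Accept), but the regex matches it → eliminate
Only (C) is consistent with the DFA.
(C) (0|1)*10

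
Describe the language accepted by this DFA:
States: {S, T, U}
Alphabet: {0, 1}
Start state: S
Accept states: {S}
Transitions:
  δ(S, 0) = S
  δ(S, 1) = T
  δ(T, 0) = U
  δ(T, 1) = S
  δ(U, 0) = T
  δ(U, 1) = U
Testing a few strings:
  '0000' → accept
  '0' → accept
  '1010' → reject
  '1' → reject
State roles: S=value ≡ 0 (mod 3); T=value ≡ 1 (mod 3); U=value ≡ 2 (mod 3)
All binary strings representing a multiple of 3 (read in base 2; leading zeros allowed and ε counts as 0)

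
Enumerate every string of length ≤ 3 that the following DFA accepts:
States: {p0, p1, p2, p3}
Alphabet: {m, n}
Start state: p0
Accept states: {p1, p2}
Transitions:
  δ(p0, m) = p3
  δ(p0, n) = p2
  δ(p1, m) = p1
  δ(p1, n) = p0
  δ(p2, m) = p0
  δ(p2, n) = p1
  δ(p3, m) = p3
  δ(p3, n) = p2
n, mn, nn, mmn, mnn, nmn, nnm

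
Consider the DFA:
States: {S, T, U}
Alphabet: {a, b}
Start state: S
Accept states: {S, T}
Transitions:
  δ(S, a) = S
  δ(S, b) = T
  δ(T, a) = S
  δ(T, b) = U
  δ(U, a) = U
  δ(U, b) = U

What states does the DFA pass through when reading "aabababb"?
read 'a': S → S
  read 'a': S → S
  read 'b': S → T
  read 'a': T → S
  read 'b': S → T
  read 'a': T → S
  read 'b': S → T
  read 'b': T → U
S -> S -> S -> T -> S -> T -> S -> T -> U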